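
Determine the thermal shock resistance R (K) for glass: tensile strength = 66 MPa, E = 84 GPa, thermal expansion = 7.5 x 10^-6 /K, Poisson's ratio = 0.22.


Thermal shock resistance: R = sigma * (1 - nu) / (E * alpha)
  Numerator = 66 * (1 - 0.22) = 51.48
  Denominator = 84 * 1000 * (7.5 x 10^-6) = 0.63
  R = 51.48 / 0.63 = 81.7 K

81.7 K


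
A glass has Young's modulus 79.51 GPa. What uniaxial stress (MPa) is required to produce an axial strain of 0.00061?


Rearrange E = sigma / epsilon:
  sigma = E * epsilon
  E (MPa) = 79.51 * 1000 = 79510
  sigma = 79510 * 0.00061 = 48.5 MPa

48.5 MPa


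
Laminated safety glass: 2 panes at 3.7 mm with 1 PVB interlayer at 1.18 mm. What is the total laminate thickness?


Total thickness = glass contribution + PVB contribution
  Glass: 2 * 3.7 = 7.4 mm
  PVB: 1 * 1.18 = 1.18 mm
  Total = 7.4 + 1.18 = 8.58 mm

8.58 mm


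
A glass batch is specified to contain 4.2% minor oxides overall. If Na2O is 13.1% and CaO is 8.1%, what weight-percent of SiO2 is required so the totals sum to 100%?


Known pieces sum to 100%:
  SiO2 = 100 - (others + Na2O + CaO)
  SiO2 = 100 - (4.2 + 13.1 + 8.1) = 74.6%

74.6%


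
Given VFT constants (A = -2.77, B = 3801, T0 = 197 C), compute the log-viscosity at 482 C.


VFT equation: log(eta) = A + B / (T - T0)
  T - T0 = 482 - 197 = 285
  B / (T - T0) = 3801 / 285 = 13.337
  log(eta) = -2.77 + 13.337 = 10.567

10.567


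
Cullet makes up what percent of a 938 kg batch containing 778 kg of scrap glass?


Cullet ratio = (cullet mass / total batch mass) * 100
  Ratio = 778 / 938 * 100 = 82.94%

82.94%


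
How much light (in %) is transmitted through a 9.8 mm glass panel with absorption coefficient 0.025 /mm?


Beer-Lambert law: T = exp(-alpha * thickness)
  exponent = -0.025 * 9.8 = -0.245
  T = exp(-0.245) = 0.7827
  Percentage = 0.7827 * 100 = 78.27%

78.27%


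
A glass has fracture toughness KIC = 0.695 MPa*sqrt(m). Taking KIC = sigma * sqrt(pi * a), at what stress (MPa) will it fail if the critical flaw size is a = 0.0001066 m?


Rearrange KIC = sigma * sqrt(pi * a):
  sigma = KIC / sqrt(pi * a)
  sqrt(pi * 0.0001066) = 0.0183
  sigma = 0.695 / 0.0183 = 37.98 MPa

37.98 MPa


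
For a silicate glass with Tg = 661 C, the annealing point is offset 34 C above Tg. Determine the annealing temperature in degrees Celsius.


The annealing temperature is Tg plus the offset:
  T_anneal = 661 + 34 = 695 C

695 C


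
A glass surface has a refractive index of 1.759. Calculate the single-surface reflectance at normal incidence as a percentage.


Fresnel reflectance at normal incidence:
  R = ((n - 1)/(n + 1))^2
  (n - 1)/(n + 1) = (1.759 - 1)/(1.759 + 1) = 0.2751
  R = 0.2751^2 = 0.07568
  R(%) = 0.07568 * 100 = 7.568%

7.568%


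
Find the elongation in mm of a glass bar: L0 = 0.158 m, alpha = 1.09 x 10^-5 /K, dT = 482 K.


Thermal expansion formula: dL = alpha * L0 * dT
  dL = (1.09 x 10^-5) * 0.158 * 482 = 0.0008301 m
Convert to mm: 0.0008301 * 1000 = 0.8301 mm

0.8301 mm


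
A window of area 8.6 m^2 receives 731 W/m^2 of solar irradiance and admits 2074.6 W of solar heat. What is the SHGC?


Rearrange Q = Area * SHGC * Irradiance:
  SHGC = Q / (Area * Irradiance)
  SHGC = 2074.6 / (8.6 * 731) = 0.33

0.33


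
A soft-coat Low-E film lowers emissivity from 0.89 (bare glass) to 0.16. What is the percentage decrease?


Percentage reduction = (1 - coated/uncoated) * 100
  Ratio = 0.16 / 0.89 = 0.1798
  Reduction = (1 - 0.1798) * 100 = 82.0%

82.0%


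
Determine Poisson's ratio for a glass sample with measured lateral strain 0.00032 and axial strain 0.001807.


Poisson's ratio: nu = lateral strain / axial strain
  nu = 0.00032 / 0.001807 = 0.1771

0.1771


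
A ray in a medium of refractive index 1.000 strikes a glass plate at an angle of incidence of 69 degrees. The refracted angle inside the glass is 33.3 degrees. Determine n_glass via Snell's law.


Apply Snell's law: n1 * sin(theta1) = n2 * sin(theta2)
  n2 = n1 * sin(theta1) / sin(theta2)
  sin(69) = 0.93358
  sin(33.3) = 0.549023
  n2 = 1.000 * 0.93358 / 0.549023 = 1.7004

1.7004


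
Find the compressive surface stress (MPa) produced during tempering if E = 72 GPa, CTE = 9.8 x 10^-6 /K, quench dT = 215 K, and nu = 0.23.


Tempering stress: sigma = E * alpha * dT / (1 - nu)
  E (MPa) = 72 * 1000 = 72000
  Numerator = 72000 * (9.8 x 10^-6) * 215 = 151.704
  Denominator = 1 - 0.23 = 0.77
  sigma = 151.704 / 0.77 = 197.0 MPa

197.0 MPa


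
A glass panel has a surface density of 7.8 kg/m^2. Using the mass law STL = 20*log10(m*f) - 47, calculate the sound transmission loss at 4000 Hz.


Mass law: STL = 20 * log10(m * f) - 47
  m * f = 7.8 * 4000 = 31200
  log10(31200) = 4.49415
  STL = 20 * 4.49415 - 47 = 89.883 - 47 = 42.9 dB

42.9 dB


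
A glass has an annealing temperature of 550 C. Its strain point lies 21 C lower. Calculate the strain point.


Strain point = annealing point - difference:
  T_strain = 550 - 21 = 529 C

529 C


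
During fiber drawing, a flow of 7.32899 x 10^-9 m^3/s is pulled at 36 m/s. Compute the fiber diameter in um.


Cross-sectional area from continuity:
  A = Q / v = 7.32899 x 10^-9 / 36 = 2.035831 x 10^-10 m^2
Diameter from circular cross-section:
  d = sqrt(4A / pi) * 10^6 (m -> um)
  d = sqrt(4 * 2.035831 x 10^-10 / pi) * 10^6 = 16.1 um

16.1 um


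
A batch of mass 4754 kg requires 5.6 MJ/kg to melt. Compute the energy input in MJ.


Total energy = mass * specific energy
  E = 4754 * 5.6 = 26622.4 MJ

26622.4 MJ


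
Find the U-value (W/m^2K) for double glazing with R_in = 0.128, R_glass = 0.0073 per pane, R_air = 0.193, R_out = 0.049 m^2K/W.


Total thermal resistance (series):
  R_total = R_in + R_glass + R_air + R_glass + R_out
  R_total = 0.128 + 0.0073 + 0.193 + 0.0073 + 0.049 = 0.3846 m^2K/W
U-value = 1 / R_total = 1 / 0.3846 = 2.6 W/m^2K

2.6 W/m^2K


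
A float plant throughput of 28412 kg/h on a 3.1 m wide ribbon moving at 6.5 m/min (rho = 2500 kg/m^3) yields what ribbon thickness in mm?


Ribbon cross-section from mass balance:
  Volume rate = throughput / density = 28412 / 2500 = 11.3648 m^3/h
  thickness = volume rate / (speed * 60 * width), i.e.
  thickness = throughput / (60 * speed * width * density) * 1000
  thickness = 28412 / (60 * 6.5 * 3.1 * 2500) * 1000 = 9.4 mm

9.4 mm


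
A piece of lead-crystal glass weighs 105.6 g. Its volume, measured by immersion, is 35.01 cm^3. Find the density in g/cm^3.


Use the definition of density:
  rho = mass / volume
  rho = 105.6 / 35.01 = 3.016 g/cm^3

3.016 g/cm^3


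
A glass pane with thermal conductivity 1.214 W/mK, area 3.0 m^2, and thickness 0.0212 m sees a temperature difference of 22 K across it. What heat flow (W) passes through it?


Fourier's law: Q = k * A * dT / t
  Q = 1.214 * 3.0 * 22 / 0.0212
  Q = 80.124 / 0.0212 = 3779.4 W

3779.4 W


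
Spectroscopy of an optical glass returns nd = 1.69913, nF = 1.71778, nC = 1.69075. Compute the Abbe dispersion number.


Abbe number formula: Vd = (nd - 1) / (nF - nC)
  nd - 1 = 1.69913 - 1 = 0.69913
  nF - nC = 1.71778 - 1.69075 = 0.02703
  Vd = 0.69913 / 0.02703 = 25.86

25.86


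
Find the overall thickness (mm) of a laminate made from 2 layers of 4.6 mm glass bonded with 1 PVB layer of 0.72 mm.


Total thickness = glass contribution + PVB contribution
  Glass: 2 * 4.6 = 9.2 mm
  PVB: 1 * 0.72 = 0.72 mm
  Total = 9.2 + 0.72 = 9.92 mm

9.92 mm


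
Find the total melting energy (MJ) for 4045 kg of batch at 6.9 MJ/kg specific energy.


Total energy = mass * specific energy
  E = 4045 * 6.9 = 27910.5 MJ

27910.5 MJ


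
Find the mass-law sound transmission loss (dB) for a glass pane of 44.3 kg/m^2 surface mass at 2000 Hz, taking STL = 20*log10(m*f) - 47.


Mass law: STL = 20 * log10(m * f) - 47
  m * f = 44.3 * 2000 = 88600
  log10(88600) = 4.94743
  STL = 20 * 4.94743 - 47 = 98.9486 - 47 = 51.9 dB

51.9 dB


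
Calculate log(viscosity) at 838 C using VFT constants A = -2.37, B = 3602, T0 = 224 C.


VFT equation: log(eta) = A + B / (T - T0)
  T - T0 = 838 - 224 = 614
  B / (T - T0) = 3602 / 614 = 5.866
  log(eta) = -2.37 + 5.866 = 3.496

3.496


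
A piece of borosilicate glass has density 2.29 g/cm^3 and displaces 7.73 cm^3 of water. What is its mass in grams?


Rearrange rho = m / V:
  m = rho * V
  m = 2.29 * 7.73 = 17.702 g

17.702 g


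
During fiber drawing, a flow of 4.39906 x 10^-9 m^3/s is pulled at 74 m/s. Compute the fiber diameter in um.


Cross-sectional area from continuity:
  A = Q / v = 4.39906 x 10^-9 / 74 = 5.944676 x 10^-11 m^2
Diameter from circular cross-section:
  d = sqrt(4A / pi) * 10^6 (m -> um)
  d = sqrt(4 * 5.944676 x 10^-11 / pi) * 10^6 = 8.7 um

8.7 um


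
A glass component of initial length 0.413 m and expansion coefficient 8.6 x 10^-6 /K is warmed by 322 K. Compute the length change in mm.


Thermal expansion formula: dL = alpha * L0 * dT
  dL = (8.6 x 10^-6) * 0.413 * 322 = 0.00114368 m
Convert to mm: 0.00114368 * 1000 = 1.1437 mm

1.1437 mm


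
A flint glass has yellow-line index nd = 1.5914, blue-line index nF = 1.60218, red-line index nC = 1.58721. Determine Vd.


Abbe number formula: Vd = (nd - 1) / (nF - nC)
  nd - 1 = 1.5914 - 1 = 0.5914
  nF - nC = 1.60218 - 1.58721 = 0.01497
  Vd = 0.5914 / 0.01497 = 39.51

39.51


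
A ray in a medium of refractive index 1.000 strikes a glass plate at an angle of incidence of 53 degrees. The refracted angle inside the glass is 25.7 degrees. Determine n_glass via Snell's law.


Apply Snell's law: n1 * sin(theta1) = n2 * sin(theta2)
  n2 = n1 * sin(theta1) / sin(theta2)
  sin(53) = 0.798636
  sin(25.7) = 0.433659
  n2 = 1.000 * 0.798636 / 0.433659 = 1.8416

1.8416


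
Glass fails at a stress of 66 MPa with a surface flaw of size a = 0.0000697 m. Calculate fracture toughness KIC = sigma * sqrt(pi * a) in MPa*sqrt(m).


Fracture toughness: KIC = sigma * sqrt(pi * a)
  pi * a = pi * 0.0000697 = 0.000218969
  sqrt(pi * a) = 0.014798
  KIC = 66 * 0.014798 = 0.977 MPa*sqrt(m)

0.977 MPa*sqrt(m)


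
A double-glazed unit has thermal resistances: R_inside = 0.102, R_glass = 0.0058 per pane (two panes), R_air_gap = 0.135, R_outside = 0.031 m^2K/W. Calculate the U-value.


Total thermal resistance (series):
  R_total = R_in + R_glass + R_air + R_glass + R_out
  R_total = 0.102 + 0.0058 + 0.135 + 0.0058 + 0.031 = 0.2796 m^2K/W
U-value = 1 / R_total = 1 / 0.2796 = 3.577 W/m^2K

3.577 W/m^2K


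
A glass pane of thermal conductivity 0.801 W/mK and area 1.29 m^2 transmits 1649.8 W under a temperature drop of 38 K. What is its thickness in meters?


Fourier's law: t = k * A * dT / Q
  t = 0.801 * 1.29 * 38 / 1649.8
  t = 39.26502 / 1649.8 = 0.0238 m

0.0238 m


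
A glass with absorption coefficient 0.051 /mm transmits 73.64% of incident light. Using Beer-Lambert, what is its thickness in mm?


Rearrange T = exp(-alpha * thickness):
  thickness = -ln(T) / alpha
  T = 73.64/100 = 0.7364
  ln(T) = -0.30598
  -ln(T) = 0.30598
  thickness = 0.30598 / 0.051 = 6.0 mm

6.0 mm


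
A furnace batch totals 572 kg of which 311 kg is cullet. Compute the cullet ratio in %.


Cullet ratio = (cullet mass / total batch mass) * 100
  Ratio = 311 / 572 * 100 = 54.37%

54.37%


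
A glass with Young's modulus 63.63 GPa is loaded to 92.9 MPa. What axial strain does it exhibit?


Rearrange E = sigma / epsilon:
  epsilon = sigma / E
  E (MPa) = 63.63 * 1000 = 63630
  epsilon = 92.9 / 63630 = 0.00146

0.00146


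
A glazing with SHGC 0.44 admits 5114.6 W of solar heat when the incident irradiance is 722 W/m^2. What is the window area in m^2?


Rearrange Q = Area * SHGC * Irradiance:
  Area = Q / (SHGC * Irradiance)
  Area = 5114.6 / (0.44 * 722) = 16.1 m^2

16.1 m^2


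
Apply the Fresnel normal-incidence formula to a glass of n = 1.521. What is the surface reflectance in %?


Fresnel reflectance at normal incidence:
  R = ((n - 1)/(n + 1))^2
  (n - 1)/(n + 1) = (1.521 - 1)/(1.521 + 1) = 0.206664
  R = 0.206664^2 = 0.04271
  R(%) = 0.04271 * 100 = 4.271%

4.271%


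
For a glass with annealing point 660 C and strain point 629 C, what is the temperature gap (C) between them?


Gap = T_anneal - T_strain:
  gap = 660 - 629 = 31 C

31 C


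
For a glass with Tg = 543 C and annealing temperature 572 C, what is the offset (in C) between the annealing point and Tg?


Offset = T_anneal - Tg:
  offset = 572 - 543 = 29 C

29 C


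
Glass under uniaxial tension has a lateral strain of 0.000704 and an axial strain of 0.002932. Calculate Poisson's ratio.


Poisson's ratio: nu = lateral strain / axial strain
  nu = 0.000704 / 0.002932 = 0.2401

0.2401


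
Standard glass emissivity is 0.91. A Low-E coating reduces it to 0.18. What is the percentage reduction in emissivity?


Percentage reduction = (1 - coated/uncoated) * 100
  Ratio = 0.18 / 0.91 = 0.1978
  Reduction = (1 - 0.1978) * 100 = 80.2%

80.2%


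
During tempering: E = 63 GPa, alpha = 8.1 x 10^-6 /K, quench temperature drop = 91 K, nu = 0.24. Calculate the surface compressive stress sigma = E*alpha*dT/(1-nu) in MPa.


Tempering stress: sigma = E * alpha * dT / (1 - nu)
  E (MPa) = 63 * 1000 = 63000
  Numerator = 63000 * (8.1 x 10^-6) * 91 = 46.4373
  Denominator = 1 - 0.24 = 0.76
  sigma = 46.4373 / 0.76 = 61.1 MPa

61.1 MPa


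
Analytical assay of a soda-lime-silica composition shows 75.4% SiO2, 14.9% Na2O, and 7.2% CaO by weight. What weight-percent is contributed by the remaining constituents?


Sum the three major oxides:
  SiO2 + Na2O + CaO = 75.4 + 14.9 + 7.2 = 97.5%
Subtract from 100%:
  Others = 100 - 97.5 = 2.5%

2.5%


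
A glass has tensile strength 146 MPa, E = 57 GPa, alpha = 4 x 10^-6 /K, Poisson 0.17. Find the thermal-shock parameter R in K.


Thermal shock resistance: R = sigma * (1 - nu) / (E * alpha)
  Numerator = 146 * (1 - 0.17) = 121.18
  Denominator = 57 * 1000 * (4 x 10^-6) = 0.228
  R = 121.18 / 0.228 = 531.5 K

531.5 K


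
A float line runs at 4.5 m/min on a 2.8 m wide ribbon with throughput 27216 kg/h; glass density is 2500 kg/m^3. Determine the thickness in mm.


Ribbon cross-section from mass balance:
  Volume rate = throughput / density = 27216 / 2500 = 10.8864 m^3/h
  thickness = volume rate / (speed * 60 * width), i.e.
  thickness = throughput / (60 * speed * width * density) * 1000
  thickness = 27216 / (60 * 4.5 * 2.8 * 2500) * 1000 = 14.4 mm

14.4 mm


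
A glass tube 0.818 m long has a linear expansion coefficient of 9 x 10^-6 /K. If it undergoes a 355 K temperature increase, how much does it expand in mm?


Thermal expansion formula: dL = alpha * L0 * dT
  dL = (9 x 10^-6) * 0.818 * 355 = 0.00261351 m
Convert to mm: 0.00261351 * 1000 = 2.6135 mm

2.6135 mm


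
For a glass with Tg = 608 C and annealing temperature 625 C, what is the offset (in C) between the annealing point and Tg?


Offset = T_anneal - Tg:
  offset = 625 - 608 = 17 C

17 C


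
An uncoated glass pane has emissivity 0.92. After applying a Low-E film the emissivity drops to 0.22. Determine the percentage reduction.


Percentage reduction = (1 - coated/uncoated) * 100
  Ratio = 0.22 / 0.92 = 0.2391
  Reduction = (1 - 0.2391) * 100 = 76.1%

76.1%


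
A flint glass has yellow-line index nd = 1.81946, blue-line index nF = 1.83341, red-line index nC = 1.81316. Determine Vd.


Abbe number formula: Vd = (nd - 1) / (nF - nC)
  nd - 1 = 1.81946 - 1 = 0.81946
  nF - nC = 1.83341 - 1.81316 = 0.02025
  Vd = 0.81946 / 0.02025 = 40.47

40.47


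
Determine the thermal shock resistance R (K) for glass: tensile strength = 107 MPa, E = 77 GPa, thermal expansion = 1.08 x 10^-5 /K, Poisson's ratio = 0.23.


Thermal shock resistance: R = sigma * (1 - nu) / (E * alpha)
  Numerator = 107 * (1 - 0.23) = 82.39
  Denominator = 77 * 1000 * (1.08 x 10^-5) = 0.8316
  R = 82.39 / 0.8316 = 99.1 K

99.1 K


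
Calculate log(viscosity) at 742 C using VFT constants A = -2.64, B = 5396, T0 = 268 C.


VFT equation: log(eta) = A + B / (T - T0)
  T - T0 = 742 - 268 = 474
  B / (T - T0) = 5396 / 474 = 11.384
  log(eta) = -2.64 + 11.384 = 8.744

8.744


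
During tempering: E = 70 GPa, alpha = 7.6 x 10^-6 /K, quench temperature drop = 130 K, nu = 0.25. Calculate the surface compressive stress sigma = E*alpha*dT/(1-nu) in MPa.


Tempering stress: sigma = E * alpha * dT / (1 - nu)
  E (MPa) = 70 * 1000 = 70000
  Numerator = 70000 * (7.6 x 10^-6) * 130 = 69.16
  Denominator = 1 - 0.25 = 0.75
  sigma = 69.16 / 0.75 = 92.2 MPa

92.2 MPa


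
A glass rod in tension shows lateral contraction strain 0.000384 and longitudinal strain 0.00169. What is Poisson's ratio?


Poisson's ratio: nu = lateral strain / axial strain
  nu = 0.000384 / 0.00169 = 0.2272

0.2272


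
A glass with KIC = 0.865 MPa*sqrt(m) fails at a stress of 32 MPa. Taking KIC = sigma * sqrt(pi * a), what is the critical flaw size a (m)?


Rearrange KIC = sigma * sqrt(pi * a):
  sqrt(pi * a) = KIC / sigma
  sqrt(pi * a) = 0.865 / 32 = 0.027031
  a = (KIC / sigma)^2 / pi
  a = 0.027031^2 / pi = 0.0002326 m

0.0002326 m


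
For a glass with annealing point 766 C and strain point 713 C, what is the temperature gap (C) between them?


Gap = T_anneal - T_strain:
  gap = 766 - 713 = 53 C

53 C


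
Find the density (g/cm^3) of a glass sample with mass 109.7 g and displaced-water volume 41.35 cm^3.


Use the definition of density:
  rho = mass / volume
  rho = 109.7 / 41.35 = 2.653 g/cm^3

2.653 g/cm^3


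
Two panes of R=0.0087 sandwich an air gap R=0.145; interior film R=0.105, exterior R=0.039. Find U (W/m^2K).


Total thermal resistance (series):
  R_total = R_in + R_glass + R_air + R_glass + R_out
  R_total = 0.105 + 0.0087 + 0.145 + 0.0087 + 0.039 = 0.3064 m^2K/W
U-value = 1 / R_total = 1 / 0.3064 = 3.264 W/m^2K

3.264 W/m^2K


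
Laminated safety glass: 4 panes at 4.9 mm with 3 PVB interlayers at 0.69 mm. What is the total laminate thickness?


Total thickness = glass contribution + PVB contribution
  Glass: 4 * 4.9 = 19.6 mm
  PVB: 3 * 0.69 = 2.07 mm
  Total = 19.6 + 2.07 = 21.67 mm

21.67 mm


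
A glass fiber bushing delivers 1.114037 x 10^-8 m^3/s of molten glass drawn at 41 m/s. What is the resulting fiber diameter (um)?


Cross-sectional area from continuity:
  A = Q / v = 1.114037 x 10^-8 / 41 = 2.717163 x 10^-10 m^2
Diameter from circular cross-section:
  d = sqrt(4A / pi) * 10^6 (m -> um)
  d = sqrt(4 * 2.717163 x 10^-10 / pi) * 10^6 = 18.6 um

18.6 um


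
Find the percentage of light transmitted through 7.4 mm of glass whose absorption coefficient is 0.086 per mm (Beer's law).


Beer-Lambert law: T = exp(-alpha * thickness)
  exponent = -0.086 * 7.4 = -0.6364
  T = exp(-0.6364) = 0.5292
  Percentage = 0.5292 * 100 = 52.92%

52.92%


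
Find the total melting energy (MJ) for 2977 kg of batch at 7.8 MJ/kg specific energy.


Total energy = mass * specific energy
  E = 2977 * 7.8 = 23220.6 MJ

23220.6 MJ


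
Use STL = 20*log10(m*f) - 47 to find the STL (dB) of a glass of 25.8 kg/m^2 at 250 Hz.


Mass law: STL = 20 * log10(m * f) - 47
  m * f = 25.8 * 250 = 6450
  log10(6450) = 3.80956
  STL = 20 * 3.80956 - 47 = 76.1912 - 47 = 29.2 dB

29.2 dB


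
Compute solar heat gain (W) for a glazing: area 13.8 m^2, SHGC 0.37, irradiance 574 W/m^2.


Solar heat gain: Q = Area * SHGC * Irradiance
  Q = 13.8 * 0.37 * 574 = 2930.8 W

2930.8 W


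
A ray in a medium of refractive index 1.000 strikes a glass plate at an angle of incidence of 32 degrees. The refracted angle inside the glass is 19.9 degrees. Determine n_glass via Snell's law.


Apply Snell's law: n1 * sin(theta1) = n2 * sin(theta2)
  n2 = n1 * sin(theta1) / sin(theta2)
  sin(32) = 0.529919
  sin(19.9) = 0.34038
  n2 = 1.000 * 0.529919 / 0.34038 = 1.5568

1.5568


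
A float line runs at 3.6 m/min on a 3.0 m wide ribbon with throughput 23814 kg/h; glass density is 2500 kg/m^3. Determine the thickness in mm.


Ribbon cross-section from mass balance:
  Volume rate = throughput / density = 23814 / 2500 = 9.5256 m^3/h
  thickness = volume rate / (speed * 60 * width), i.e.
  thickness = throughput / (60 * speed * width * density) * 1000
  thickness = 23814 / (60 * 3.6 * 3.0 * 2500) * 1000 = 14.7 mm

14.7 mm


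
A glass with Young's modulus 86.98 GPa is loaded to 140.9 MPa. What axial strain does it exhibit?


Rearrange E = sigma / epsilon:
  epsilon = sigma / E
  E (MPa) = 86.98 * 1000 = 86980
  epsilon = 140.9 / 86980 = 0.00162

0.00162


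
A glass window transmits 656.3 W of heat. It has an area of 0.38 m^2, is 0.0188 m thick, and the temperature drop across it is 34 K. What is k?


Fourier's law rearranged: k = Q * t / (A * dT)
  Numerator = 656.3 * 0.0188 = 12.33844
  Denominator = 0.38 * 34 = 12.92
  k = 12.33844 / 12.92 = 0.955 W/mK

0.955 W/mK


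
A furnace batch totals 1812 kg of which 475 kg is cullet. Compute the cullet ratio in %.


Cullet ratio = (cullet mass / total batch mass) * 100
  Ratio = 475 / 1812 * 100 = 26.21%

26.21%


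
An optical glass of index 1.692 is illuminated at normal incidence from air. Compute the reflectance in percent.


Fresnel reflectance at normal incidence:
  R = ((n - 1)/(n + 1))^2
  (n - 1)/(n + 1) = (1.692 - 1)/(1.692 + 1) = 0.257058
  R = 0.257058^2 = 0.0660788
  R(%) = 0.0660788 * 100 = 6.608%

6.608%


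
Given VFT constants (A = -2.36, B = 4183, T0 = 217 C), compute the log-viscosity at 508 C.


VFT equation: log(eta) = A + B / (T - T0)
  T - T0 = 508 - 217 = 291
  B / (T - T0) = 4183 / 291 = 14.375
  log(eta) = -2.36 + 14.375 = 12.015

12.015


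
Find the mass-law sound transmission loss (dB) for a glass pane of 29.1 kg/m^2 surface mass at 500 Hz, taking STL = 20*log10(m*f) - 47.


Mass law: STL = 20 * log10(m * f) - 47
  m * f = 29.1 * 500 = 14550
  log10(14550) = 4.16286
  STL = 20 * 4.16286 - 47 = 83.2572 - 47 = 36.3 dB

36.3 dB


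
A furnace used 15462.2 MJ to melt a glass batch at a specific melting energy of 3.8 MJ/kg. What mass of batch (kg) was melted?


Rearrange E = m * s for m:
  m = E / s
  m = 15462.2 / 3.8 = 4069.0 kg

4069.0 kg


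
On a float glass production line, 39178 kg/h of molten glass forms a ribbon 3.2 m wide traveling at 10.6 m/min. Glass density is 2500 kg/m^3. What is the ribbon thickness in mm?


Ribbon cross-section from mass balance:
  Volume rate = throughput / density = 39178 / 2500 = 15.6712 m^3/h
  thickness = volume rate / (speed * 60 * width), i.e.
  thickness = throughput / (60 * speed * width * density) * 1000
  thickness = 39178 / (60 * 10.6 * 3.2 * 2500) * 1000 = 7.7 mm

7.7 mm


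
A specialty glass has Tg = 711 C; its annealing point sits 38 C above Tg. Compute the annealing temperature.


The annealing temperature is Tg plus the offset:
  T_anneal = 711 + 38 = 749 C

749 C


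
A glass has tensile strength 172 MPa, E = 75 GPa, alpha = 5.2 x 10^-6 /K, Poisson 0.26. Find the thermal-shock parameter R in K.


Thermal shock resistance: R = sigma * (1 - nu) / (E * alpha)
  Numerator = 172 * (1 - 0.26) = 127.28
  Denominator = 75 * 1000 * (5.2 x 10^-6) = 0.39
  R = 127.28 / 0.39 = 326.4 K

326.4 K


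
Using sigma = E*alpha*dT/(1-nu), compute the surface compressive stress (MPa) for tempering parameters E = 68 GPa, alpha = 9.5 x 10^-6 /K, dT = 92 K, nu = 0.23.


Tempering stress: sigma = E * alpha * dT / (1 - nu)
  E (MPa) = 68 * 1000 = 68000
  Numerator = 68000 * (9.5 x 10^-6) * 92 = 59.432
  Denominator = 1 - 0.23 = 0.77
  sigma = 59.432 / 0.77 = 77.2 MPa

77.2 MPa


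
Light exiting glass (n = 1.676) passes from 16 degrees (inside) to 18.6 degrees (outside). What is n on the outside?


Apply Snell's law: n1 * sin(theta1) = n2 * sin(theta2)
  n2 = n1 * sin(theta1) / sin(theta2)
  sin(16) = 0.275637
  sin(18.6) = 0.318959
  n2 = 1.676 * 0.275637 / 0.318959 = 1.4484

1.4484


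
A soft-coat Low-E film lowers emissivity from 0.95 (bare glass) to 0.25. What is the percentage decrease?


Percentage reduction = (1 - coated/uncoated) * 100
  Ratio = 0.25 / 0.95 = 0.2632
  Reduction = (1 - 0.2632) * 100 = 73.7%

73.7%


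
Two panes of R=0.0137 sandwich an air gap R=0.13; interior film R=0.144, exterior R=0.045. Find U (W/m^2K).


Total thermal resistance (series):
  R_total = R_in + R_glass + R_air + R_glass + R_out
  R_total = 0.144 + 0.0137 + 0.13 + 0.0137 + 0.045 = 0.3464 m^2K/W
U-value = 1 / R_total = 1 / 0.3464 = 2.887 W/m^2K

2.887 W/m^2K


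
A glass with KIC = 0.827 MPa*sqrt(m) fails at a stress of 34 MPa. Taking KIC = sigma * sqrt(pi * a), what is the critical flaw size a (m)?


Rearrange KIC = sigma * sqrt(pi * a):
  sqrt(pi * a) = KIC / sigma
  sqrt(pi * a) = 0.827 / 34 = 0.024324
  a = (KIC / sigma)^2 / pi
  a = 0.024324^2 / pi = 0.0001883 m

0.0001883 m


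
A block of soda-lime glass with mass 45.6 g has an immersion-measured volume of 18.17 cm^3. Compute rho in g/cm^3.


Use the definition of density:
  rho = mass / volume
  rho = 45.6 / 18.17 = 2.51 g/cm^3

2.51 g/cm^3


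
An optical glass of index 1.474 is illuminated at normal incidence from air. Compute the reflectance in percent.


Fresnel reflectance at normal incidence:
  R = ((n - 1)/(n + 1))^2
  (n - 1)/(n + 1) = (1.474 - 1)/(1.474 + 1) = 0.191593
  R = 0.191593^2 = 0.0367079
  R(%) = 0.0367079 * 100 = 3.671%

3.671%


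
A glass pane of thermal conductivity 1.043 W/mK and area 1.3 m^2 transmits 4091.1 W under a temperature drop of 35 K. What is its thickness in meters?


Fourier's law: t = k * A * dT / Q
  t = 1.043 * 1.3 * 35 / 4091.1
  t = 47.4565 / 4091.1 = 0.0116 m

0.0116 m


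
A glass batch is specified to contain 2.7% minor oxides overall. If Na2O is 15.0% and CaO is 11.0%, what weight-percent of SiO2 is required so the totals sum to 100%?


Known pieces sum to 100%:
  SiO2 = 100 - (others + Na2O + CaO)
  SiO2 = 100 - (2.7 + 15.0 + 11.0) = 71.3%

71.3%


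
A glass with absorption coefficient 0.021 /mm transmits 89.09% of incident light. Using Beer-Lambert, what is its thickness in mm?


Rearrange T = exp(-alpha * thickness):
  thickness = -ln(T) / alpha
  T = 89.09/100 = 0.8909
  ln(T) = -0.11552
  -ln(T) = 0.11552
  thickness = 0.11552 / 0.021 = 5.5 mm

5.5 mm


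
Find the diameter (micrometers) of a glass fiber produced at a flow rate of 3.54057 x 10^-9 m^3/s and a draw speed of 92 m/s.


Cross-sectional area from continuity:
  A = Q / v = 3.54057 x 10^-9 / 92 = 3.848446 x 10^-11 m^2
Diameter from circular cross-section:
  d = sqrt(4A / pi) * 10^6 (m -> um)
  d = sqrt(4 * 3.848446 x 10^-11 / pi) * 10^6 = 7.0 um

7.0 um


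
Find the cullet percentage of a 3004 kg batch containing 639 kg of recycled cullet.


Cullet ratio = (cullet mass / total batch mass) * 100
  Ratio = 639 / 3004 * 100 = 21.27%

21.27%


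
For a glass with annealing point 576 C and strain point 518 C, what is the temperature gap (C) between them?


Gap = T_anneal - T_strain:
  gap = 576 - 518 = 58 C

58 C


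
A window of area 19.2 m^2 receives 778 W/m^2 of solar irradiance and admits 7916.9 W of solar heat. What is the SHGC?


Rearrange Q = Area * SHGC * Irradiance:
  SHGC = Q / (Area * Irradiance)
  SHGC = 7916.9 / (19.2 * 778) = 0.53

0.53


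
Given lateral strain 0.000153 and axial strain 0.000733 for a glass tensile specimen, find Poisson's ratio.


Poisson's ratio: nu = lateral strain / axial strain
  nu = 0.000153 / 0.000733 = 0.2087

0.2087


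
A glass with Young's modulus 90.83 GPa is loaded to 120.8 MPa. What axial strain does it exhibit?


Rearrange E = sigma / epsilon:
  epsilon = sigma / E
  E (MPa) = 90.83 * 1000 = 90830
  epsilon = 120.8 / 90830 = 0.00133

0.00133


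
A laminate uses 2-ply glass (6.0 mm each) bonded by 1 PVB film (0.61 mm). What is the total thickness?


Total thickness = glass contribution + PVB contribution
  Glass: 2 * 6.0 = 12.0 mm
  PVB: 1 * 0.61 = 0.61 mm
  Total = 12.0 + 0.61 = 12.61 mm

12.61 mm


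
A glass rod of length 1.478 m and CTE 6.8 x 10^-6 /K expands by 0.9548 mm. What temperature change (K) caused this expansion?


Rearrange dL = alpha * L0 * dT for dT:
  dT = dL / (alpha * L0)
  dL (m) = 0.9548 / 1000 = 0.0009548
  dT = 0.0009548 / ((6.8 x 10^-6) * 1.478) = 95.0 K

95.0 K


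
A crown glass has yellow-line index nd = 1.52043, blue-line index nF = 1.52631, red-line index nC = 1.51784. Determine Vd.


Abbe number formula: Vd = (nd - 1) / (nF - nC)
  nd - 1 = 1.52043 - 1 = 0.52043
  nF - nC = 1.52631 - 1.51784 = 0.00847
  Vd = 0.52043 / 0.00847 = 61.44

61.44


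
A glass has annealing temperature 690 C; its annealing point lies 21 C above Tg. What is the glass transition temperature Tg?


Rearrange T_anneal = Tg + offset for Tg:
  Tg = T_anneal - offset = 690 - 21 = 669 C

669 C


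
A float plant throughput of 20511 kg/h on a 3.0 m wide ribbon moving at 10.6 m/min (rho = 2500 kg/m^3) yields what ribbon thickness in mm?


Ribbon cross-section from mass balance:
  Volume rate = throughput / density = 20511 / 2500 = 8.2044 m^3/h
  thickness = volume rate / (speed * 60 * width), i.e.
  thickness = throughput / (60 * speed * width * density) * 1000
  thickness = 20511 / (60 * 10.6 * 3.0 * 2500) * 1000 = 4.3 mm

4.3 mm


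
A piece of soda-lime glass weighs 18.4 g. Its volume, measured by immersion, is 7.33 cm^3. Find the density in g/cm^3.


Use the definition of density:
  rho = mass / volume
  rho = 18.4 / 7.33 = 2.51 g/cm^3

2.51 g/cm^3


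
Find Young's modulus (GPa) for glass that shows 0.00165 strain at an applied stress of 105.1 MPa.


Young's modulus: E = stress / strain
  E = 105.1 MPa / 0.00165 = 63696.97 MPa
Convert to GPa: 63696.97 / 1000 = 63.7 GPa

63.7 GPa


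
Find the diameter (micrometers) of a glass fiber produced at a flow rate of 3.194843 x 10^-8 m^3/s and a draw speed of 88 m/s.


Cross-sectional area from continuity:
  A = Q / v = 3.194843 x 10^-8 / 88 = 3.630503 x 10^-10 m^2
Diameter from circular cross-section:
  d = sqrt(4A / pi) * 10^6 (m -> um)
  d = sqrt(4 * 3.630503 x 10^-10 / pi) * 10^6 = 21.5 um

21.5 um


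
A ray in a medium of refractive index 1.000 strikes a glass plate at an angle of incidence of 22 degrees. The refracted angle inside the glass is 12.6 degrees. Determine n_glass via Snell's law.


Apply Snell's law: n1 * sin(theta1) = n2 * sin(theta2)
  n2 = n1 * sin(theta1) / sin(theta2)
  sin(22) = 0.374607
  sin(12.6) = 0.218143
  n2 = 1.000 * 0.374607 / 0.218143 = 1.7173

1.7173


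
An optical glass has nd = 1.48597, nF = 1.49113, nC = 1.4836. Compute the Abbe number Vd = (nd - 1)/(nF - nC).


Abbe number formula: Vd = (nd - 1) / (nF - nC)
  nd - 1 = 1.48597 - 1 = 0.48597
  nF - nC = 1.49113 - 1.4836 = 0.00753
  Vd = 0.48597 / 0.00753 = 64.54

64.54


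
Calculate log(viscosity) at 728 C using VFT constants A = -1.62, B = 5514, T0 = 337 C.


VFT equation: log(eta) = A + B / (T - T0)
  T - T0 = 728 - 337 = 391
  B / (T - T0) = 5514 / 391 = 14.102
  log(eta) = -1.62 + 14.102 = 12.482

12.482


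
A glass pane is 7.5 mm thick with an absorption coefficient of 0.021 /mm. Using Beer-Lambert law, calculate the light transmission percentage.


Beer-Lambert law: T = exp(-alpha * thickness)
  exponent = -0.021 * 7.5 = -0.1575
  T = exp(-0.1575) = 0.8543
  Percentage = 0.8543 * 100 = 85.43%

85.43%


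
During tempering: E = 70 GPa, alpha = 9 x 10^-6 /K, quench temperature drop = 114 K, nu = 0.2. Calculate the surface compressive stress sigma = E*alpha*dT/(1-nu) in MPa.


Tempering stress: sigma = E * alpha * dT / (1 - nu)
  E (MPa) = 70 * 1000 = 70000
  Numerator = 70000 * (9 x 10^-6) * 114 = 71.82
  Denominator = 1 - 0.2 = 0.8
  sigma = 71.82 / 0.8 = 89.8 MPa

89.8 MPa


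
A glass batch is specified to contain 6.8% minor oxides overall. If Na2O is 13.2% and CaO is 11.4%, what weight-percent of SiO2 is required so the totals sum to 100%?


Known pieces sum to 100%:
  SiO2 = 100 - (others + Na2O + CaO)
  SiO2 = 100 - (6.8 + 13.2 + 11.4) = 68.6%

68.6%


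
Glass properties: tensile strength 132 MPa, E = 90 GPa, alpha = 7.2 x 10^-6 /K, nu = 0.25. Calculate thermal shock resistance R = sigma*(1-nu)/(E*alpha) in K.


Thermal shock resistance: R = sigma * (1 - nu) / (E * alpha)
  Numerator = 132 * (1 - 0.25) = 99.0
  Denominator = 90 * 1000 * (7.2 x 10^-6) = 0.648
  R = 99.0 / 0.648 = 152.8 K

152.8 K


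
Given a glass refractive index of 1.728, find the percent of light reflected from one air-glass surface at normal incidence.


Fresnel reflectance at normal incidence:
  R = ((n - 1)/(n + 1))^2
  (n - 1)/(n + 1) = (1.728 - 1)/(1.728 + 1) = 0.266862
  R = 0.266862^2 = 0.0712153
  R(%) = 0.0712153 * 100 = 7.122%

7.122%


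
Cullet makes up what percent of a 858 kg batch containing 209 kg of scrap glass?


Cullet ratio = (cullet mass / total batch mass) * 100
  Ratio = 209 / 858 * 100 = 24.36%

24.36%


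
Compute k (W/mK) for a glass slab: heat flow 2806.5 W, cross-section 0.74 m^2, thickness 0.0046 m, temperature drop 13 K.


Fourier's law rearranged: k = Q * t / (A * dT)
  Numerator = 2806.5 * 0.0046 = 12.9099
  Denominator = 0.74 * 13 = 9.62
  k = 12.9099 / 9.62 = 1.342 W/mK

1.342 W/mK


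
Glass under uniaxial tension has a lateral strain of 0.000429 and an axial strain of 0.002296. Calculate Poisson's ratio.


Poisson's ratio: nu = lateral strain / axial strain
  nu = 0.000429 / 0.002296 = 0.1868

0.1868


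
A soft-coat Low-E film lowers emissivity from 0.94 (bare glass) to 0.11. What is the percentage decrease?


Percentage reduction = (1 - coated/uncoated) * 100
  Ratio = 0.11 / 0.94 = 0.117
  Reduction = (1 - 0.117) * 100 = 88.3%

88.3%


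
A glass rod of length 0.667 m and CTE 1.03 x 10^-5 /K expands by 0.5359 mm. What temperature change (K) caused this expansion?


Rearrange dL = alpha * L0 * dT for dT:
  dT = dL / (alpha * L0)
  dL (m) = 0.5359 / 1000 = 0.0005359
  dT = 0.0005359 / ((1.03 x 10^-5) * 0.667) = 78.0 K

78.0 K


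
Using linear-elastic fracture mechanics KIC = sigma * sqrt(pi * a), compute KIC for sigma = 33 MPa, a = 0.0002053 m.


Fracture toughness: KIC = sigma * sqrt(pi * a)
  pi * a = pi * 0.0002053 = 0.000644969
  sqrt(pi * a) = 0.025396
  KIC = 33 * 0.025396 = 0.838 MPa*sqrt(m)

0.838 MPa*sqrt(m)


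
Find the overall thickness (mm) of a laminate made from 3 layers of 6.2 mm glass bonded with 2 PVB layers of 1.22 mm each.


Total thickness = glass contribution + PVB contribution
  Glass: 3 * 6.2 = 18.6 mm
  PVB: 2 * 1.22 = 2.44 mm
  Total = 18.6 + 2.44 = 21.04 mm

21.04 mm


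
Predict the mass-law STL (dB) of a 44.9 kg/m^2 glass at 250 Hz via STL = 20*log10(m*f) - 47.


Mass law: STL = 20 * log10(m * f) - 47
  m * f = 44.9 * 250 = 11225
  log10(11225) = 4.05019
  STL = 20 * 4.05019 - 47 = 81.0038 - 47 = 34.0 dB

34.0 dB


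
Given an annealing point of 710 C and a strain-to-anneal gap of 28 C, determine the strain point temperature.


Strain point = annealing point - difference:
  T_strain = 710 - 28 = 682 C

682 C


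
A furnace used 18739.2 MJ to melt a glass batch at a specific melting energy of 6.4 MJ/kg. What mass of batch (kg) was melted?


Rearrange E = m * s for m:
  m = E / s
  m = 18739.2 / 6.4 = 2928.0 kg

2928.0 kg


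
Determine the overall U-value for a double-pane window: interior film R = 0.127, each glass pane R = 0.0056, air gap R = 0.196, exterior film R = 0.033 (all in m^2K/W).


Total thermal resistance (series):
  R_total = R_in + R_glass + R_air + R_glass + R_out
  R_total = 0.127 + 0.0056 + 0.196 + 0.0056 + 0.033 = 0.3672 m^2K/W
U-value = 1 / R_total = 1 / 0.3672 = 2.723 W/m^2K

2.723 W/m^2K


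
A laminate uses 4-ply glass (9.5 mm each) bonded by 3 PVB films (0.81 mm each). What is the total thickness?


Total thickness = glass contribution + PVB contribution
  Glass: 4 * 9.5 = 38.0 mm
  PVB: 3 * 0.81 = 2.43 mm
  Total = 38.0 + 2.43 = 40.43 mm

40.43 mm


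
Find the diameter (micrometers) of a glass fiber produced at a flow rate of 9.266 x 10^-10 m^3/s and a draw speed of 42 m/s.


Cross-sectional area from continuity:
  A = Q / v = 9.266 x 10^-10 / 42 = 2.20619 x 10^-11 m^2
Diameter from circular cross-section:
  d = sqrt(4A / pi) * 10^6 (m -> um)
  d = sqrt(4 * 2.20619 x 10^-11 / pi) * 10^6 = 5.3 um

5.3 um


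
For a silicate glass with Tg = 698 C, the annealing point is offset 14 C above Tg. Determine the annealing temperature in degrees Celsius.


The annealing temperature is Tg plus the offset:
  T_anneal = 698 + 14 = 712 C

712 C


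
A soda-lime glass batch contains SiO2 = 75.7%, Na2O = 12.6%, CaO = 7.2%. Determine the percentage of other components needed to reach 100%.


Sum the three major oxides:
  SiO2 + Na2O + CaO = 75.7 + 12.6 + 7.2 = 95.5%
Subtract from 100%:
  Others = 100 - 95.5 = 4.5%

4.5%


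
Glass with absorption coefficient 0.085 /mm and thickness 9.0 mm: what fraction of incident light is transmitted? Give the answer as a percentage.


Beer-Lambert law: T = exp(-alpha * thickness)
  exponent = -0.085 * 9.0 = -0.765
  T = exp(-0.765) = 0.4653
  Percentage = 0.4653 * 100 = 46.53%

46.53%


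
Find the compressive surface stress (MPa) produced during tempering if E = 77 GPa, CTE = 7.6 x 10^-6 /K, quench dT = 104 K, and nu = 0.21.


Tempering stress: sigma = E * alpha * dT / (1 - nu)
  E (MPa) = 77 * 1000 = 77000
  Numerator = 77000 * (7.6 x 10^-6) * 104 = 60.8608
  Denominator = 1 - 0.21 = 0.79
  sigma = 60.8608 / 0.79 = 77.0 MPa

77.0 MPa


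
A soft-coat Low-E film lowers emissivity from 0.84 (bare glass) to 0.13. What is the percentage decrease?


Percentage reduction = (1 - coated/uncoated) * 100
  Ratio = 0.13 / 0.84 = 0.1548
  Reduction = (1 - 0.1548) * 100 = 84.5%

84.5%


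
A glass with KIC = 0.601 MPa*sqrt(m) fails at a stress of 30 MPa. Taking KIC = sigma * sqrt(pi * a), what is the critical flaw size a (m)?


Rearrange KIC = sigma * sqrt(pi * a):
  sqrt(pi * a) = KIC / sigma
  sqrt(pi * a) = 0.601 / 30 = 0.020033
  a = (KIC / sigma)^2 / pi
  a = 0.020033^2 / pi = 0.0001277 m

0.0001277 m


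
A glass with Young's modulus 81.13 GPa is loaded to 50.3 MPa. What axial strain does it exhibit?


Rearrange E = sigma / epsilon:
  epsilon = sigma / E
  E (MPa) = 81.13 * 1000 = 81130
  epsilon = 50.3 / 81130 = 0.00062

0.00062


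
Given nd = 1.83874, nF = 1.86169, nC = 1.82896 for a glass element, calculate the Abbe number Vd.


Abbe number formula: Vd = (nd - 1) / (nF - nC)
  nd - 1 = 1.83874 - 1 = 0.83874
  nF - nC = 1.86169 - 1.82896 = 0.03273
  Vd = 0.83874 / 0.03273 = 25.63

25.63


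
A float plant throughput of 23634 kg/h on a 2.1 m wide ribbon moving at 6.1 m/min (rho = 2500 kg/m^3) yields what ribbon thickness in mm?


Ribbon cross-section from mass balance:
  Volume rate = throughput / density = 23634 / 2500 = 9.4536 m^3/h
  thickness = volume rate / (speed * 60 * width), i.e.
  thickness = throughput / (60 * speed * width * density) * 1000
  thickness = 23634 / (60 * 6.1 * 2.1 * 2500) * 1000 = 12.3 mm

12.3 mm


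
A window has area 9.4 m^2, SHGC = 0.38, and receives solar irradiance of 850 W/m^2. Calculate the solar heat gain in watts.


Solar heat gain: Q = Area * SHGC * Irradiance
  Q = 9.4 * 0.38 * 850 = 3036.2 W

3036.2 W


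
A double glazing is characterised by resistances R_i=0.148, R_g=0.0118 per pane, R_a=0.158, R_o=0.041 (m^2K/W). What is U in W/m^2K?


Total thermal resistance (series):
  R_total = R_in + R_glass + R_air + R_glass + R_out
  R_total = 0.148 + 0.0118 + 0.158 + 0.0118 + 0.041 = 0.3706 m^2K/W
U-value = 1 / R_total = 1 / 0.3706 = 2.698 W/m^2K

2.698 W/m^2K


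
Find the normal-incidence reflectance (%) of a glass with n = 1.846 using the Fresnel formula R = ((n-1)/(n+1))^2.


Fresnel reflectance at normal incidence:
  R = ((n - 1)/(n + 1))^2
  (n - 1)/(n + 1) = (1.846 - 1)/(1.846 + 1) = 0.297259
  R = 0.297259^2 = 0.0883629
  R(%) = 0.0883629 * 100 = 8.836%

8.836%


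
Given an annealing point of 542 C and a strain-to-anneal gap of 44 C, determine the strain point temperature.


Strain point = annealing point - difference:
  T_strain = 542 - 44 = 498 C

498 C
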